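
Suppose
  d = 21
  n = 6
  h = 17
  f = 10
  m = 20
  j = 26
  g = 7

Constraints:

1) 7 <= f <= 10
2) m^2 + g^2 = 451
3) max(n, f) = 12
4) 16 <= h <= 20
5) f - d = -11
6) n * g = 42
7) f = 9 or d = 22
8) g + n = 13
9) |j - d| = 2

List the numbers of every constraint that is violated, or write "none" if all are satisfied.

1) f = 10 lies in [7, 10]  true
2) m^2 + g^2 = 20^2 + 7^2 = 400 + 49 = 449, not 451  false
3) max(6, 10) = 10, not 12  false
4) h = 17 lies in [16, 20]  true
5) f - d = 10 - 21 = -11  true
6) n * g = 6 * 7 = 42  true
7) f = 10 ≠ 9 and d = 21 ≠ 22; both disjuncts false  false
8) g + n = 7 + 6 = 13  true
9) |26 - 21| = 5, not 2  false

The assignment fails constraints 2, 3, 7, 9.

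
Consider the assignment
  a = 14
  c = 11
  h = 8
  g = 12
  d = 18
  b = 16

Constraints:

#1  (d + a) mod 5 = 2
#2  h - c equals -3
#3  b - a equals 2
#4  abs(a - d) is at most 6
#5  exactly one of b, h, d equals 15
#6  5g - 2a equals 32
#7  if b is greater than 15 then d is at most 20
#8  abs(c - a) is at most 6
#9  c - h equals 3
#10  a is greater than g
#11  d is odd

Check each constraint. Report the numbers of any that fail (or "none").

#1 d + a = 32; 32 mod 5 = 2  holds
#2 h - c = 8 - 11 = -3  holds
#3 b - a = 16 - 14 = 2  holds
#4 abs(14 - 18) = 4; 4 ≤ 6  holds
#5 b=16, h=8, d=18; 0 of them equal 15, not exactly one  fails
#6 5g - 2a = 5(12) - 2(14) = 32  holds
#7 b = 16 > 15, so we need d ≤ 20; d = 18 ≤ 20  holds
#8 abs(11 - 14) = 3; 3 ≤ 6  holds
#9 c - h = 11 - 8 = 3  holds
#10 a = 14, g = 12; 14 > 12  holds
#11 d = 18 is even  fails

The assignment fails constraints 5 and 11.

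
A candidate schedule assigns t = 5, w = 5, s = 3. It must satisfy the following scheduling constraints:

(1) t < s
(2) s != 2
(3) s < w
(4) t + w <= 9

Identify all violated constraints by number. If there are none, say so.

Constraints 1, 4 are violated.

(1) t = 5, s = 3; 5 ≥ 3 (want <) — violated.
(2) s = 3, and 3 ≠ 2 — satisfied.
(3) s = 3, w = 5; 3 < 5 — satisfied.
(4) t + w = 5 + 5 = 10; 10 > 9, bound 9 not met — violated.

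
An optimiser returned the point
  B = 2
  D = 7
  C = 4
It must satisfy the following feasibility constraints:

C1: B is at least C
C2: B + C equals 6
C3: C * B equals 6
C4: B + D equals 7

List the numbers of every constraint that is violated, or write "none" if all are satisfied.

C1: B = 2, C = 4; 2 < 4 (want ≥) — does not hold.
C2: B + C = 2 + 4 = 6 — holds.
C3: C * B = 4 * 2 = 8, not 6 — does not hold.
C4: B + D = 2 + 7 = 9, not 7 — does not hold.

The assignment fails constraints 1, 3, and 4.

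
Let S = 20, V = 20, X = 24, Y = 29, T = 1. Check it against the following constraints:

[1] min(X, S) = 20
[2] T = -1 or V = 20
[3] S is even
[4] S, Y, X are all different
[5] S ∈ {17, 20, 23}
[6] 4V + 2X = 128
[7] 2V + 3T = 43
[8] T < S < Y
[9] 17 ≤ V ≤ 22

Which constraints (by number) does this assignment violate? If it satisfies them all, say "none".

The assignment satisfies every constraint.

[1] min(24, 20) = 20  holds
[2] T = 1 ≠ -1, but V = 20 = 20 (second disjunct)  holds
[3] S = 20 is even  holds
[4] values 20, 29, 24 are pairwise distinct  holds
[5] S = 20 is in {17, 20, 23}  holds
[6] 4V + 2X = 4(20) + 2(24) = 128  holds
[7] 2V + 3T = 2(20) + 3(1) = 43  holds
[8] values 1 < 20 < 29  holds
[9] V = 20 lies in [17, 22]  holds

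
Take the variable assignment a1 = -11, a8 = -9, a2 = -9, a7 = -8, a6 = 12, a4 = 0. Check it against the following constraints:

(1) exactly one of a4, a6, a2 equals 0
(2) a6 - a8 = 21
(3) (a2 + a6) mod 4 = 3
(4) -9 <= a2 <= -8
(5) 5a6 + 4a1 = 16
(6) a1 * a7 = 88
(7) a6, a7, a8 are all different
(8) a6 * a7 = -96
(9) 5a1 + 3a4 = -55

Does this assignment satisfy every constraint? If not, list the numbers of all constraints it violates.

(1) a4=0, a6=12, a2=-9; 1 of them equals 0 — holds.
(2) a6 - a8 = 12 - (-9) = 21 — holds.
(3) a2 + a6 = 3; 3 mod 4 = 3 — holds.
(4) a2 = -9 lies in [-9, -8] — holds.
(5) 5a6 + 4a1 = 5(12) + 4(-11) = 16 — holds.
(6) a1 * a7 = -11 * (-8) = 88 — holds.
(7) values 12, -8, -9 are pairwise distinct — holds.
(8) a6 * a7 = 12 * (-8) = -96 — holds.
(9) 5a1 + 3a4 = 5(-11) + 3(0) = -55 — holds.

All constraints are satisfied.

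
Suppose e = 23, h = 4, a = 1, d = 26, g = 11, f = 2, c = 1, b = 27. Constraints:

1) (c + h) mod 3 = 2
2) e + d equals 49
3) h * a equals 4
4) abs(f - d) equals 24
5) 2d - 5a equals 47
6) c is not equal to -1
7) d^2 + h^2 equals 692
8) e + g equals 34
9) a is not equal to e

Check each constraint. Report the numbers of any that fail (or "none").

All constraints are satisfied.

1) c + h = 5; 5 mod 3 = 2  true
2) e + d = 23 + 26 = 49  true
3) h * a = 4 * 1 = 4  true
4) abs(2 - 26) = 24  true
5) 2d - 5a = 2(26) - 5(1) = 47  true
6) c = 1, and 1 ≠ -1  true
7) d^2 + h^2 = 26^2 + 4^2 = 676 + 16 = 692  true
8) e + g = 23 + 11 = 34  true
9) a = 1, e = 23; distinct  true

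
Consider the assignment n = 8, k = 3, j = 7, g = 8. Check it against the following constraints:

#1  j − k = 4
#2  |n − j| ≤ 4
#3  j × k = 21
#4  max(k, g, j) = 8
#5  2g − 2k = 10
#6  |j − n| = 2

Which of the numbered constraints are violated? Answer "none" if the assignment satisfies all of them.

#1 j − k = 7 − 3 = 4 — OK.
#2 |8 − 7| = 1; 1 ≤ 4 — OK.
#3 j × k = 7 × 3 = 21 — OK.
#4 max(3, 8, 7) = 8 — OK.
#5 2g − 2k = 2(8) − 2(3) = 10 — OK.
#6 |7 − 8| = 1, not 2 — violated.

Constraint 6 does not hold.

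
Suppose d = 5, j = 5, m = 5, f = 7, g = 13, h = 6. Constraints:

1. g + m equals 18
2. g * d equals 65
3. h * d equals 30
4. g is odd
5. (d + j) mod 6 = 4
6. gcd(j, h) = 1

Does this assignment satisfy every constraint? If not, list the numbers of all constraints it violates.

1. g + m = 13 + 5 = 18  true
2. g * d = 13 * 5 = 65  true
3. h * d = 6 * 5 = 30  true
4. g = 13 is odd  true
5. d + j = 10; 10 mod 6 = 4  true
6. gcd(5, 6) = 1  true

All constraints are satisfied.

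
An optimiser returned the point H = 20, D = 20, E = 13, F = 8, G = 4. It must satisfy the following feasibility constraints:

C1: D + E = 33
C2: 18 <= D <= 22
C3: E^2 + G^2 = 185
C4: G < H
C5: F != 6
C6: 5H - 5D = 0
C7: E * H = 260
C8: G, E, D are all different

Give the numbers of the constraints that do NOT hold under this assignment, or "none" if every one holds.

None — every constraint holds.

C1: D + E = 20 + 13 = 33 — OK.
C2: D = 20 lies in [18, 22] — OK.
C3: E^2 + G^2 = 13^2 + 4^2 = 169 + 16 = 185 — OK.
C4: G = 4, H = 20; 4 < 20 — OK.
C5: F = 8, and 8 ≠ 6 — OK.
C6: 5H - 5D = 5(20) - 5(20) = 0 — OK.
C7: E * H = 13 * 20 = 260 — OK.
C8: values 4, 13, 20 are pairwise distinct — OK.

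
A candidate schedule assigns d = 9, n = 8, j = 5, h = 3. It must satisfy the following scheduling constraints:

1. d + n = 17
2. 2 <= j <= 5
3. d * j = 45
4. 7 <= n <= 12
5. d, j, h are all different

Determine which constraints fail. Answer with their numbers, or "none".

Yes — all constraints hold.

1. d + n = 9 + 8 = 17 — satisfied.
2. j = 5 lies in [2, 5] — satisfied.
3. d * j = 9 * 5 = 45 — satisfied.
4. n = 8 lies in [7, 12] — satisfied.
5. values 9, 5, 3 are pairwise distinct — satisfied.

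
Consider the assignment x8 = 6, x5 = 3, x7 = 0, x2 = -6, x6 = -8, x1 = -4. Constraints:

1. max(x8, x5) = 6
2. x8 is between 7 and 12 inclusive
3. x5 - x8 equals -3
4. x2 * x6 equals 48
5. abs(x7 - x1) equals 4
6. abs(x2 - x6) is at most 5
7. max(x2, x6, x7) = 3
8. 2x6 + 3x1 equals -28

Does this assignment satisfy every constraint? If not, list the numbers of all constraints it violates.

1. max(6, 3) = 6 — satisfied.
2. x8 = 6 is outside [7, 12] — violated.
3. x5 - x8 = 3 - 6 = -3 — satisfied.
4. x2 * x6 = -6 * (-8) = 48 — satisfied.
5. abs(0 - (-4)) = 4 — satisfied.
6. abs(-6 - (-8)) = 2; 2 ≤ 5 — satisfied.
7. max(-6, -8, 0) = 0, not 3 — violated.
8. 2x6 + 3x1 = 2(-8) + 3(-4) = -28 — satisfied.

No — constraints 2 and 7 are not satisfied.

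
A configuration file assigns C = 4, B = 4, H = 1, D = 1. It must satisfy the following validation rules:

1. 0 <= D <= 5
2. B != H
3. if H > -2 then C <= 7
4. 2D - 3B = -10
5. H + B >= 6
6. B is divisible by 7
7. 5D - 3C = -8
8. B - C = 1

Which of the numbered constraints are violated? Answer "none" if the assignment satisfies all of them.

Violated: 5, 6, 7, and 8.

1. D = 1 lies in [0, 5]  yes
2. B = 4, H = 1; distinct  yes
3. H = 1 > -2, so we need C ≤ 7; C = 4 ≤ 7  yes
4. 2D - 3B = 2(1) - 3(4) = -10  yes
5. H + B = 1 + 4 = 5; 5 < 6, bound 6 not met  no
6. 4 = 7*0 + 4, so 7 does not divide 4  no
7. 5D - 3C = 5(1) - 3(4) = -7, not -8  no
8. B - C = 4 - 4 = 0, not 1  no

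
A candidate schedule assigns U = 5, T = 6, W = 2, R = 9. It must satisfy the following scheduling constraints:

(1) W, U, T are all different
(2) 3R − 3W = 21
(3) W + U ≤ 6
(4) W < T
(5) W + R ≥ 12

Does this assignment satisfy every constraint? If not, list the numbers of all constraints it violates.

Constraints 3, 5 are violated.

(1) values 2, 5, 6 are pairwise distinct — OK.
(2) 3R − 3W = 3(9) − 3(2) = 21 — OK.
(3) W + U = 2 + 5 = 7; 7 > 6, bound 6 not met — violated.
(4) W = 2, T = 6; 2 < 6 — OK.
(5) W + R = 2 + 9 = 11; 11 < 12, bound 12 not met — violated.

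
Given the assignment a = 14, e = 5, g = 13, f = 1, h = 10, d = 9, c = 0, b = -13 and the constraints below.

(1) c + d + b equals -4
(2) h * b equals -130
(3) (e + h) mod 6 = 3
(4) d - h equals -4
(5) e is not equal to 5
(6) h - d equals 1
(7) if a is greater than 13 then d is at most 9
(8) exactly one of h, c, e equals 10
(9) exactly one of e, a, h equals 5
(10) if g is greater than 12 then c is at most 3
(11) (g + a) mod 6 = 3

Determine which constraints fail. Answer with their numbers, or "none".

(1) c + d + b = 0 + 9 + (-13) = -4 — holds.
(2) h * b = 10 * (-13) = -130 — holds.
(3) e + h = 15; 15 mod 6 = 3 — holds.
(4) d - h = 9 - 10 = -1, not -4 — fails.
(5) e = 5, but 5 is required to differ — fails.
(6) h - d = 10 - 9 = 1 — holds.
(7) a = 14 > 13, so we need d ≤ 9; d = 9 ≤ 9 — holds.
(8) h=10, c=0, e=5; 1 of them equals 10 — holds.
(9) e=5, a=14, h=10; 1 of them equals 5 — holds.
(10) g = 13 > 12, so we need c ≤ 3; c = 0 ≤ 3 — holds.
(11) g + a = 27; 27 mod 6 = 3 — holds.

Constraints 4 and 5 do not hold.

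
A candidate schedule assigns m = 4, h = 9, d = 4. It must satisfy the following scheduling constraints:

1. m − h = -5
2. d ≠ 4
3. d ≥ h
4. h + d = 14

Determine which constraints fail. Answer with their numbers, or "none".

Constraints 2, 3, and 4 are violated.

1. m − h = 4 − 9 = -5 — holds.
2. d = 4, but 4 is required to differ — fails.
3. d = 4, h = 9; 4 < 9 (want ≥) — fails.
4. h + d = 9 + 4 = 13, not 14 — fails.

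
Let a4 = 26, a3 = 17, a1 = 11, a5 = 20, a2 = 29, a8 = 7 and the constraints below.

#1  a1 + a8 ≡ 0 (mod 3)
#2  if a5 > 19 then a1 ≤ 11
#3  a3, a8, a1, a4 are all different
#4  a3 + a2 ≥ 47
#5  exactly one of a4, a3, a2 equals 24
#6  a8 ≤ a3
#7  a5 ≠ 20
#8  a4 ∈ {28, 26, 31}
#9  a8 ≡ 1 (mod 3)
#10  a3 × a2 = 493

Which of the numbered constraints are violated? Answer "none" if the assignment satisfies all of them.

#1 a1 + a8 = 18; 18 mod 3 = 0  ✔
#2 a5 = 20 > 19, so we need a1 ≤ 11; a1 = 11 ≤ 11  ✔
#3 values 17, 7, 11, 26 are pairwise distinct  ✔
#4 a3 + a2 = 17 + 29 = 46; 46 < 47, bound 47 not met  ✘
#5 a4=26, a3=17, a2=29; 0 of them equal 24, not exactly one  ✘
#6 a8 = 7, a3 = 17; 7 ≤ 17  ✔
#7 a5 = 20, but 20 is required to differ  ✘
#8 a4 = 26 is in {28, 26, 31}  ✔
#9 7 mod 3 = 1  ✔
#10 a3 × a2 = 17 × 29 = 493  ✔

The assignment fails constraints 4, 5, and 7.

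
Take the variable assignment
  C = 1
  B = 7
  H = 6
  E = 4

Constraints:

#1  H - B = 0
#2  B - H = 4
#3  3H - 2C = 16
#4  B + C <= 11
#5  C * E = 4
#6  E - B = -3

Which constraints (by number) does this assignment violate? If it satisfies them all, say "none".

#1 H - B = 6 - 7 = -1, not 0 — violated.
#2 B - H = 7 - 6 = 1, not 4 — violated.
#3 3H - 2C = 3(6) - 2(1) = 16 — satisfied.
#4 B + C = 7 + 1 = 8; 8 ≤ 11 — satisfied.
#5 C * E = 1 * 4 = 4 — satisfied.
#6 E - B = 4 - 7 = -3 — satisfied.

Constraints 1 and 2 are violated.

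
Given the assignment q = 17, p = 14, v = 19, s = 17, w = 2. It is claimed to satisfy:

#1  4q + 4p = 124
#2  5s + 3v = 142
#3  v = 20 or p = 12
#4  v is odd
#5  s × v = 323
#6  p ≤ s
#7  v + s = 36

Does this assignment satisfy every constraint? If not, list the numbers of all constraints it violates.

Constraint 3 does not hold.

#1 4q + 4p = 4(17) + 4(14) = 124  true
#2 5s + 3v = 5(17) + 3(19) = 142  true
#3 v = 19 ≠ 20 and p = 14 ≠ 12; both disjuncts false  false
#4 v = 19 is odd  true
#5 s × v = 17 × 19 = 323  true
#6 p = 14, s = 17; 14 ≤ 17  true
#7 v + s = 19 + 17 = 36  true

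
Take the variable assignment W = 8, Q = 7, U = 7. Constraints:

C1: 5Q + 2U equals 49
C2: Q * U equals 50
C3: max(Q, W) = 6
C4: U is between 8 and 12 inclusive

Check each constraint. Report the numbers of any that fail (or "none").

Constraints 2, 3, 4 are violated.

C1: 5Q + 2U = 5(7) + 2(7) = 49  true
C2: Q * U = 7 * 7 = 49, not 50  false
C3: max(7, 8) = 8, not 6  false
C4: U = 7 is outside [8, 12]  false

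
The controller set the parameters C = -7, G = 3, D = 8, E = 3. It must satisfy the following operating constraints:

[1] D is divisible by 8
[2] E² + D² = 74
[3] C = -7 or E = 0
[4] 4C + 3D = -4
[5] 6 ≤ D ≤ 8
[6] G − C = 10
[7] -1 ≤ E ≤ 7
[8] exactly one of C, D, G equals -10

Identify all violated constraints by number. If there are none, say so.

Constraints 2 and 8 are violated.

[1] 8 / 8 = 1, so 8 divides 8  OK
[2] E² + D² = 3² + 8² = 9 + 64 = 73, not 74  FAIL
[3] C = -7 = -7 (first disjunct)  OK
[4] 4C + 3D = 4(-7) + 3(8) = -4  OK
[5] D = 8 lies in [6, 8]  OK
[6] G − C = 3 − (-7) = 10  OK
[7] E = 3 lies in [-1, 7]  OK
[8] C=-7, D=8, G=3; 0 of them equal -10, not exactly one  FAIL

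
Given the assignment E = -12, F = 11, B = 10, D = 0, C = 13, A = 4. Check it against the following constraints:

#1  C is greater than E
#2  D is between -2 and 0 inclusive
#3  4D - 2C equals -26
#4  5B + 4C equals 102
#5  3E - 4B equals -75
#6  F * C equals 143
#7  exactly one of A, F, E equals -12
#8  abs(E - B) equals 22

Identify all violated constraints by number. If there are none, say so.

#1 C = 13, E = -12; 13 > -12 — holds.
#2 D = 0 lies in [-2, 0] — holds.
#3 4D - 2C = 4(0) - 2(13) = -26 — holds.
#4 5B + 4C = 5(10) + 4(13) = 102 — holds.
#5 3E - 4B = 3(-12) - 4(10) = -76, not -75 — fails.
#6 F * C = 11 * 13 = 143 — holds.
#7 A=4, F=11, E=-12; 1 of them equals -12 — holds.
#8 abs(-12 - 10) = 22 — holds.

The assignment fails constraint 5.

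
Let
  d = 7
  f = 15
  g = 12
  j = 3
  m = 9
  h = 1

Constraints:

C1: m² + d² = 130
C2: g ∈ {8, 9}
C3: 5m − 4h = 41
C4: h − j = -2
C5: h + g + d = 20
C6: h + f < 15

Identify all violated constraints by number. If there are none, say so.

C1: m² + d² = 9² + 7² = 81 + 49 = 130  ✔
C2: g = 12 is not in {8, 9}  ✘
C3: 5m − 4h = 5(9) − 4(1) = 41  ✔
C4: h − j = 1 − 3 = -2  ✔
C5: h + g + d = 1 + 12 + 7 = 20  ✔
C6: h + f = 1 + 15 = 16; 16 ≥ 15, bound 15 not met  ✘

The assignment fails constraints 2 and 6.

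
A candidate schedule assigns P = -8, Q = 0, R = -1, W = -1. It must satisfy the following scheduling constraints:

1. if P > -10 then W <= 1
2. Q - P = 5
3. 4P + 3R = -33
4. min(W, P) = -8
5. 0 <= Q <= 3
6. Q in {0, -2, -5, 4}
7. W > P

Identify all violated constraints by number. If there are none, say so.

1. P = -8 > -10, so we need W ≤ 1; W = -1 ≤ 1  true
2. Q - P = 0 - (-8) = 8, not 5  false
3. 4P + 3R = 4(-8) + 3(-1) = -35, not -33  false
4. min(-1, -8) = -8  true
5. Q = 0 lies in [0, 3]  true
6. Q = 0 is in {0, -2, -5, 4}  true
7. W = -1, P = -8; -1 > -8  true

No — constraints 2 and 3 are not satisfied.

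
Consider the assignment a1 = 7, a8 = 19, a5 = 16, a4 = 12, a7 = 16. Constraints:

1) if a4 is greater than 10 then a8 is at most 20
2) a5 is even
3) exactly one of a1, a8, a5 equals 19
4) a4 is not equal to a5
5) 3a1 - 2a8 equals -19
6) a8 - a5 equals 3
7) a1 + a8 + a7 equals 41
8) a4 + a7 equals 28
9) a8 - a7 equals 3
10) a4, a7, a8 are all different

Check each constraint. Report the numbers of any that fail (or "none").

1) a4 = 12 > 10, so we need a8 ≤ 20; a8 = 19 ≤ 20  true
2) a5 = 16 is even  true
3) a1=7, a8=19, a5=16; 1 of them equals 19  true
4) a4 = 12, a5 = 16; distinct  true
5) 3a1 - 2a8 = 3(7) - 2(19) = -17, not -19  false
6) a8 - a5 = 19 - 16 = 3  true
7) a1 + a8 + a7 = 7 + 19 + 16 = 42, not 41  false
8) a4 + a7 = 12 + 16 = 28  true
9) a8 - a7 = 19 - 16 = 3  true
10) values 12, 16, 19 are pairwise distinct  true

Constraints 5 and 7 do not hold.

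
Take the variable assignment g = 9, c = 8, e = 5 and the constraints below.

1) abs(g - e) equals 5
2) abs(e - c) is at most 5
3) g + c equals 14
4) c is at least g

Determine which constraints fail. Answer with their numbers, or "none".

1) abs(9 - 5) = 4, not 5  no
2) abs(5 - 8) = 3; 3 ≤ 5  yes
3) g + c = 9 + 8 = 17, not 14  no
4) c = 8, g = 9; 8 < 9 (want ≥)  no

Constraints 1, 3, 4 do not hold.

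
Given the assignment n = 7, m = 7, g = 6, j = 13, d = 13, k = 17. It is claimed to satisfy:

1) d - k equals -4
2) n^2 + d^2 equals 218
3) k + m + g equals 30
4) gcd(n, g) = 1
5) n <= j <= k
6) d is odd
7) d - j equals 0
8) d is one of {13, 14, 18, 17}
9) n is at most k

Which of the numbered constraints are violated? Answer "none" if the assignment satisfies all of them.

No violations.

1) d - k = 13 - 17 = -4  ✔
2) n^2 + d^2 = 7^2 + 13^2 = 49 + 169 = 218  ✔
3) k + m + g = 17 + 7 + 6 = 30  ✔
4) gcd(7, 6) = 1  ✔
5) values 7 <= 13 <= 17  ✔
6) d = 13 is odd  ✔
7) d - j = 13 - 13 = 0  ✔
8) d = 13 is in {13, 14, 18, 17}  ✔
9) n = 7, k = 17; 7 ≤ 17  ✔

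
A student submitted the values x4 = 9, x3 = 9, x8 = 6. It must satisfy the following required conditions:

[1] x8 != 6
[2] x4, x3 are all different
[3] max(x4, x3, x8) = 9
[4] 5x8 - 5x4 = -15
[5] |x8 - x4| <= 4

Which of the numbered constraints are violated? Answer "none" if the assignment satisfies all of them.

[1] x8 = 6, but 6 is required to differ — does not hold.
[2] x4 = x3 = 9, not all different — does not hold.
[3] max(9, 9, 6) = 9 — holds.
[4] 5x8 - 5x4 = 5(6) - 5(9) = -15 — holds.
[5] |6 - 9| = 3; 3 ≤ 4 — holds.

Constraints 1, 2 are violated.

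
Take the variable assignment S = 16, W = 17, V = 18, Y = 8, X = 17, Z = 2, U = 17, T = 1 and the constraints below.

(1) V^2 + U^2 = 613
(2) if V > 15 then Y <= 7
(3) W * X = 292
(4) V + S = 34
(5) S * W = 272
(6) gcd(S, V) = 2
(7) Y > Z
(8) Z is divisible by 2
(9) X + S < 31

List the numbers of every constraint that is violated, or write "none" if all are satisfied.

Constraints 2, 3, and 9 are violated.

(1) V^2 + U^2 = 18^2 + 17^2 = 324 + 289 = 613 — OK.
(2) V = 18 > 15, so we need Y ≤ 7; but Y = 8 > 7 — violated.
(3) W * X = 17 * 17 = 289, not 292 — violated.
(4) V + S = 18 + 16 = 34 — OK.
(5) S * W = 16 * 17 = 272 — OK.
(6) gcd(16, 18) = 2 — OK.
(7) Y = 8, Z = 2; 8 > 2 — OK.
(8) 2 / 2 = 1, so 2 divides 2 — OK.
(9) X + S = 17 + 16 = 33; 33 ≥ 31, bound 31 not met — violated.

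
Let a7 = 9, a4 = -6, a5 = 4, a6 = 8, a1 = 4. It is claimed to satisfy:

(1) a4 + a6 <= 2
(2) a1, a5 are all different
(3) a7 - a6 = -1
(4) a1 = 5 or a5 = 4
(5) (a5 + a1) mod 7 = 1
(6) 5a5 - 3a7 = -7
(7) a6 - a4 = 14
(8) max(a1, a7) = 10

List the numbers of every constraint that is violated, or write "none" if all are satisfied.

Violated: 2, 3, and 8.

(1) a4 + a6 = -6 + 8 = 2; 2 ≤ 2 — satisfied.
(2) a1 = a5 = 4, not all different — violated.
(3) a7 - a6 = 9 - 8 = 1, not -1 — violated.
(4) a1 = 4 ≠ 5, but a5 = 4 = 4 (second disjunct) — satisfied.
(5) a5 + a1 = 8; 8 mod 7 = 1 — satisfied.
(6) 5a5 - 3a7 = 5(4) - 3(9) = -7 — satisfied.
(7) a6 - a4 = 8 - (-6) = 14 — satisfied.
(8) max(4, 9) = 9, not 10 — violated.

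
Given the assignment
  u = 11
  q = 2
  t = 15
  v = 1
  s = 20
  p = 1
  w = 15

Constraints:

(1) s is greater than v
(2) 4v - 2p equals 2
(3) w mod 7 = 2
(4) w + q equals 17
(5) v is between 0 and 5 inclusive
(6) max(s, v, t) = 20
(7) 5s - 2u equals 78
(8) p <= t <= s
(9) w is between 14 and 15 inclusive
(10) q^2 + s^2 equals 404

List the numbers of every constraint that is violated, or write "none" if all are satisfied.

(1) s = 20, v = 1; 20 > 1  holds
(2) 4v - 2p = 4(1) - 2(1) = 2  holds
(3) 15 mod 7 = 1, not 2  fails
(4) w + q = 15 + 2 = 17  holds
(5) v = 1 lies in [0, 5]  holds
(6) max(20, 1, 15) = 20  holds
(7) 5s - 2u = 5(20) - 2(11) = 78  holds
(8) values 1 <= 15 <= 20  holds
(9) w = 15 lies in [14, 15]  holds
(10) q^2 + s^2 = 2^2 + 20^2 = 4 + 400 = 404  holds

The assignment fails constraint 3.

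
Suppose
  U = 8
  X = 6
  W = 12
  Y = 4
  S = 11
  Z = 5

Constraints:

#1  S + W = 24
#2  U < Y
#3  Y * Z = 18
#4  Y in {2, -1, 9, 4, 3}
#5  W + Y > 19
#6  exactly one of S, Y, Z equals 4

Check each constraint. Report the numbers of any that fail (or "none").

#1 S + W = 11 + 12 = 23, not 24  ✘
#2 U = 8, Y = 4; 8 ≥ 4 (want <)  ✘
#3 Y * Z = 4 * 5 = 20, not 18  ✘
#4 Y = 4 is in {2, -1, 9, 4, 3}  ✔
#5 W + Y = 12 + 4 = 16; 16 ≤ 19, bound 19 not met  ✘
#6 S=11, Y=4, Z=5; 1 of them equals 4  ✔

Constraints 1, 2, 3, 5 do not hold.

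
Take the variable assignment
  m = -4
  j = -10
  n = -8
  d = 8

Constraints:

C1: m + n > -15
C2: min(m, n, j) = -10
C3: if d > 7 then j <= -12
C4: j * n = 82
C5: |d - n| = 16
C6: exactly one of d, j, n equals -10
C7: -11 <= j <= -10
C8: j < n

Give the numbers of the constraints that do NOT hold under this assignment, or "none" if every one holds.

C1: m + n = -4 + (-8) = -12; -12 > -15 — holds.
C2: min(-4, -8, -10) = -10 — holds.
C3: d = 8 > 7, so we need j ≤ -12; but j = -10 > -12 — does not hold.
C4: j * n = -10 * (-8) = 80, not 82 — does not hold.
C5: |8 - (-8)| = 16 — holds.
C6: d=8, j=-10, n=-8; 1 of them equals -10 — holds.
C7: j = -10 lies in [-11, -10] — holds.
C8: j = -10, n = -8; -10 < -8 — holds.

Constraints 3 and 4 are violated.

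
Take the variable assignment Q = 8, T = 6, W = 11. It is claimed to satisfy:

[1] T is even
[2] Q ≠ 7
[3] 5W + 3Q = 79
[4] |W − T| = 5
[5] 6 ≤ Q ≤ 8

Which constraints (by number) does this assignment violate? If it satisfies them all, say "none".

[1] T = 6 is even  OK
[2] Q = 8, and 8 ≠ 7  OK
[3] 5W + 3Q = 5(11) + 3(8) = 79  OK
[4] |11 − 6| = 5  OK
[5] Q = 8 lies in [6, 8]  OK

No violations.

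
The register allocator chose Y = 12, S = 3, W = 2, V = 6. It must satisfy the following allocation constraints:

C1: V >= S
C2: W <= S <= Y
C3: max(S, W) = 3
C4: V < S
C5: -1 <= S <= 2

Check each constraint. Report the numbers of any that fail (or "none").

C1: V = 6, S = 3; 6 ≥ 3 — holds.
C2: values 2 <= 3 <= 12 — holds.
C3: max(3, 2) = 3 — holds.
C4: V = 6, S = 3; 6 ≥ 3 (want <) — does not hold.
C5: S = 3 is outside [-1, 2] — does not hold.

Constraints 4 and 5 are violated.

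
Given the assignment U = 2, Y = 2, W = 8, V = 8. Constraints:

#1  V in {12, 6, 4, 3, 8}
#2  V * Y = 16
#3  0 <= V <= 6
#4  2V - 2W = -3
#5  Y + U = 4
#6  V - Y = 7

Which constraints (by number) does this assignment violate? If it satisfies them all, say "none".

#1 V = 8 is in {12, 6, 4, 3, 8}  OK
#2 V * Y = 8 * 2 = 16  OK
#3 V = 8 is outside [0, 6]  FAIL
#4 2V - 2W = 2(8) - 2(8) = 0, not -3  FAIL
#5 Y + U = 2 + 2 = 4  OK
#6 V - Y = 8 - 2 = 6, not 7  FAIL

Constraints 3, 4, 6 do not hold.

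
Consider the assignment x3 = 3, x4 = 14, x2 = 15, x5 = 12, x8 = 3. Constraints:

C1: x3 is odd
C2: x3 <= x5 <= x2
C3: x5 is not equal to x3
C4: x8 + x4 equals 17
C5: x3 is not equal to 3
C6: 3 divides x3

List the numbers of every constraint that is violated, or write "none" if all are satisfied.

Constraint 5 does not hold.

C1: x3 = 3 is odd — OK.
C2: values 3 <= 12 <= 15 — OK.
C3: x5 = 12, x3 = 3; distinct — OK.
C4: x8 + x4 = 3 + 14 = 17 — OK.
C5: x3 = 3, but 3 is required to differ — violated.
C6: 3 / 3 = 1, so 3 divides 3 — OK.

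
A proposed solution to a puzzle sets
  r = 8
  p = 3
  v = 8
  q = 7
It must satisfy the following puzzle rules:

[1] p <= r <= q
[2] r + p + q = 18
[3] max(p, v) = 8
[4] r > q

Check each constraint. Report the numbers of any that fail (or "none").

[1] values 3, 8, 7; r = 8 is not <= q = 7 — fails.
[2] r + p + q = 8 + 3 + 7 = 18 — holds.
[3] max(3, 8) = 8 — holds.
[4] r = 8, q = 7; 8 > 7 — holds.

Violated: 1.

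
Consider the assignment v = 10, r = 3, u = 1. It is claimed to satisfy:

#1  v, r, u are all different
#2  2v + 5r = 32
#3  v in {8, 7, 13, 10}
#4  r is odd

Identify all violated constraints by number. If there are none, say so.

No — constraint 2 is not satisfied.

#1 values 10, 3, 1 are pairwise distinct  OK
#2 2v + 5r = 2(10) + 5(3) = 35, not 32  FAIL
#3 v = 10 is in {8, 7, 13, 10}  OK
#4 r = 3 is odd  OK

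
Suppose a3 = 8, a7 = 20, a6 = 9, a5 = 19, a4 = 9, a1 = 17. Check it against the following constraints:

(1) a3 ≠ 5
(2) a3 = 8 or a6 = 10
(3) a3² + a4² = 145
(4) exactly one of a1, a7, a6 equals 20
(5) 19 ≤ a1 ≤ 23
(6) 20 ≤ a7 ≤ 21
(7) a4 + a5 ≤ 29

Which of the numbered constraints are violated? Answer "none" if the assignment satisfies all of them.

No — constraint 5 is not satisfied.

(1) a3 = 8, and 8 ≠ 5 — satisfied.
(2) a3 = 8 = 8 (first disjunct) — satisfied.
(3) a3² + a4² = 8² + 9² = 64 + 81 = 145 — satisfied.
(4) a1=17, a7=20, a6=9; 1 of them equals 20 — satisfied.
(5) a1 = 17 is outside [19, 23] — violated.
(6) a7 = 20 lies in [20, 21] — satisfied.
(7) a4 + a5 = 9 + 19 = 28; 28 ≤ 29 — satisfied.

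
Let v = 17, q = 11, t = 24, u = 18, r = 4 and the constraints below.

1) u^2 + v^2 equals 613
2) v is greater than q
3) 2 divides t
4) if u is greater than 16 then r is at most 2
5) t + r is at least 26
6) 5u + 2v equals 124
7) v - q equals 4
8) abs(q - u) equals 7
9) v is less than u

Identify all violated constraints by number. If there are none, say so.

1) u^2 + v^2 = 18^2 + 17^2 = 324 + 289 = 613 — holds.
2) v = 17, q = 11; 17 > 11 — holds.
3) 24 / 2 = 12, so 2 divides 24 — holds.
4) u = 18 > 16, so we need r ≤ 2; but r = 4 > 2 — does not hold.
5) t + r = 24 + 4 = 28; 28 ≥ 26 — holds.
6) 5u + 2v = 5(18) + 2(17) = 124 — holds.
7) v - q = 17 - 11 = 6, not 4 — does not hold.
8) abs(11 - 18) = 7 — holds.
9) v = 17, u = 18; 17 < 18 — holds.

Constraints 4, 7 are violated.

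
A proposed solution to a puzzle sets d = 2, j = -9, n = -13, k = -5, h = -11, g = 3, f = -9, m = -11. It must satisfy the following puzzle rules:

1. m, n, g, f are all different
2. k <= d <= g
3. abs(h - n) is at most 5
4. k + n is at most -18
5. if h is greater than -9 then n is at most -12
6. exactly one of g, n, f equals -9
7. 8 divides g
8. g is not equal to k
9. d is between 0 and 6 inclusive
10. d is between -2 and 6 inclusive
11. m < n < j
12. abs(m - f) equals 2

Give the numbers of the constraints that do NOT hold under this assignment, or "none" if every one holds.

Violated: 7, 11.

1. values -11, -13, 3, -9 are pairwise distinct — holds.
2. values -5 <= 2 <= 3 — holds.
3. abs(-11 - (-13)) = 2; 2 ≤ 5 — holds.
4. k + n = -5 + (-13) = -18; -18 ≤ -18 — holds.
5. h = -11, not > -9; antecedent false, conditional vacuously true — holds.
6. g=3, n=-13, f=-9; 1 of them equals -9 — holds.
7. 3 = 8*0 + 3, so 8 does not divide 3 — does not hold.
8. g = 3, k = -5; distinct — holds.
9. d = 2 lies in [0, 6] — holds.
10. d = 2 lies in [-2, 6] — holds.
11. values -11, -13, -9; m = -11 is not < n = -13 — does not hold.
12. abs(-11 - (-9)) = 2 — holds.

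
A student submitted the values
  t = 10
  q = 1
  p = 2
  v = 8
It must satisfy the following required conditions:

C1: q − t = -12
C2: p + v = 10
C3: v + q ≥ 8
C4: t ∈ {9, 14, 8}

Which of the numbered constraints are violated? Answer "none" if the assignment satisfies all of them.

No — constraints 1 and 4 are not satisfied.

C1: q − t = 1 − 10 = -9, not -12 — violated.
C2: p + v = 2 + 8 = 10 — OK.
C3: v + q = 8 + 1 = 9; 9 ≥ 8 — OK.
C4: t = 10 is not in {9, 14, 8} — violated.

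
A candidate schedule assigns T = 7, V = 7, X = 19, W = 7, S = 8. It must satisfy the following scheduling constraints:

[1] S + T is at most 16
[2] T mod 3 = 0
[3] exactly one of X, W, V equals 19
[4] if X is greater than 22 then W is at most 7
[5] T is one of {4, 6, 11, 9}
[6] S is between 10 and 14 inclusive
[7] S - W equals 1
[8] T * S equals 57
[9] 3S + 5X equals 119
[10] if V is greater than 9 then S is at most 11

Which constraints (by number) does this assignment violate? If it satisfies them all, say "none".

[1] S + T = 8 + 7 = 15; 15 ≤ 16  yes
[2] 7 mod 3 = 1, not 0  no
[3] X=19, W=7, V=7; 1 of them equals 19  yes
[4] X = 19, not > 22; antecedent false, conditional vacuously true  yes
[5] T = 7 is not in {4, 6, 11, 9}  no
[6] S = 8 is outside [10, 14]  no
[7] S - W = 8 - 7 = 1  yes
[8] T * S = 7 * 8 = 56, not 57  no
[9] 3S + 5X = 3(8) + 5(19) = 119  yes
[10] V = 7, not > 9; antecedent false, conditional vacuously true  yes

No — constraints 2, 5, 6, and 8 are not satisfied.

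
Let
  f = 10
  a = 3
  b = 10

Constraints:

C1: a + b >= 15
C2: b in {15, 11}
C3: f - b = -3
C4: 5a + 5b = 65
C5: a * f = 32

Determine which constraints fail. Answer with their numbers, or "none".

Constraints 1, 2, 3, and 5 do not hold.

C1: a + b = 3 + 10 = 13; 13 < 15, bound 15 not met — does not hold.
C2: b = 10 is not in {15, 11} — does not hold.
C3: f - b = 10 - 10 = 0, not -3 — does not hold.
C4: 5a + 5b = 5(3) + 5(10) = 65 — holds.
C5: a * f = 3 * 10 = 30, not 32 — does not hold.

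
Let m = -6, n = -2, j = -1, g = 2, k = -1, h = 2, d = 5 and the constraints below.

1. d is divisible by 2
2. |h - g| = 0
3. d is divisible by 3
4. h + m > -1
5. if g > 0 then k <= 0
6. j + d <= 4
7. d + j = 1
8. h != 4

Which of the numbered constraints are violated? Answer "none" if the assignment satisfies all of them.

1. 5 = 2*2 + 1, so 2 does not divide 5  false
2. |2 - 2| = 0  true
3. 5 = 3*1 + 2, so 3 does not divide 5  false
4. h + m = 2 + (-6) = -4; -4 ≤ -1, bound -1 not met  false
5. g = 2 > 0, so we need k ≤ 0; k = -1 ≤ 0  true
6. j + d = -1 + 5 = 4; 4 ≤ 4  true
7. d + j = 5 + (-1) = 4, not 1  false
8. h = 2, and 2 ≠ 4  true

Constraints 1, 3, 4, 7 are violated.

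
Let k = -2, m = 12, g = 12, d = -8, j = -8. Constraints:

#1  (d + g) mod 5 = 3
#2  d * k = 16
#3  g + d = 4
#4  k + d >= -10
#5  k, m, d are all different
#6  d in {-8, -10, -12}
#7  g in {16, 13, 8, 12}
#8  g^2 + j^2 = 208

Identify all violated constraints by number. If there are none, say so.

No — constraint 1 is not satisfied.

#1 d + g = 4; 4 mod 5 = 4, not 3 — does not hold.
#2 d * k = -8 * (-2) = 16 — holds.
#3 g + d = 12 + (-8) = 4 — holds.
#4 k + d = -2 + (-8) = -10; -10 ≥ -10 — holds.
#5 values -2, 12, -8 are pairwise distinct — holds.
#6 d = -8 is in {-8, -10, -12} — holds.
#7 g = 12 is in {16, 13, 8, 12} — holds.
#8 g^2 + j^2 = 12^2 + (-8)^2 = 144 + 64 = 208 — holds.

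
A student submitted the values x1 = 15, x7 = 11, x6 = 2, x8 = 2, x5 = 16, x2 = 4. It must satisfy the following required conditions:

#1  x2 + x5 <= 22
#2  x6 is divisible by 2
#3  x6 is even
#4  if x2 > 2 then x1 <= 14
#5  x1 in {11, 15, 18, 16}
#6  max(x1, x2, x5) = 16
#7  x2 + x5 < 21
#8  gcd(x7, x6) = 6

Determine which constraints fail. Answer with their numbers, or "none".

The assignment fails constraints 4 and 8.

#1 x2 + x5 = 4 + 16 = 20; 20 ≤ 22  OK
#2 2 / 2 = 1, so 2 divides 2  OK
#3 x6 = 2 is even  OK
#4 x2 = 4 > 2, so we need x1 ≤ 14; but x1 = 15 > 14  FAIL
#5 x1 = 15 is in {11, 15, 18, 16}  OK
#6 max(15, 4, 16) = 16  OK
#7 x2 + x5 = 4 + 16 = 20; 20 < 21  OK
#8 gcd(11, 2) = 1, not 6  FAIL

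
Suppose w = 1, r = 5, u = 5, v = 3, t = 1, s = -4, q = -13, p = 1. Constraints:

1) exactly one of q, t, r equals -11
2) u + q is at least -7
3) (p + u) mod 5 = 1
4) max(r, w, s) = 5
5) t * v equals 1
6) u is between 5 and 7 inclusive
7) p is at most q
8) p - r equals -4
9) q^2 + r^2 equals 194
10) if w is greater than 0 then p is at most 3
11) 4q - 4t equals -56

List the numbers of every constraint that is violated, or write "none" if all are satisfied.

No — constraints 1, 2, 5, and 7 are not satisfied.

1) q=-13, t=1, r=5; 0 of them equal -11, not exactly one — does not hold.
2) u + q = 5 + (-13) = -8; -8 < -7, bound -7 not met — does not hold.
3) p + u = 6; 6 mod 5 = 1 — holds.
4) max(5, 1, -4) = 5 — holds.
5) t * v = 1 * 3 = 3, not 1 — does not hold.
6) u = 5 lies in [5, 7] — holds.
7) p = 1, q = -13; 1 > -13 (want ≤) — does not hold.
8) p - r = 1 - 5 = -4 — holds.
9) q^2 + r^2 = (-13)^2 + 5^2 = 169 + 25 = 194 — holds.
10) w = 1 > 0, so we need p ≤ 3; p = 1 ≤ 3 — holds.
11) 4q - 4t = 4(-13) - 4(1) = -56 — holds.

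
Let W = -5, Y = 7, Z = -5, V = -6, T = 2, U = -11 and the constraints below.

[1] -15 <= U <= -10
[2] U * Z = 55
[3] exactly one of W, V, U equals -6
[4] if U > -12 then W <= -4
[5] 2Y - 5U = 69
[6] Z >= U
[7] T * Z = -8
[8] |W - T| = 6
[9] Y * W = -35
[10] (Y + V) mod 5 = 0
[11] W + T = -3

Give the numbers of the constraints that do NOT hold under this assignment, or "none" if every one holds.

[1] U = -11 lies in [-15, -10] — satisfied.
[2] U * Z = -11 * (-5) = 55 — satisfied.
[3] W=-5, V=-6, U=-11; 1 of them equals -6 — satisfied.
[4] U = -11 > -12, so we need W ≤ -4; W = -5 ≤ -4 — satisfied.
[5] 2Y - 5U = 2(7) - 5(-11) = 69 — satisfied.
[6] Z = -5, U = -11; -5 ≥ -11 — satisfied.
[7] T * Z = 2 * (-5) = -10, not -8 — violated.
[8] |-5 - 2| = 7, not 6 — violated.
[9] Y * W = 7 * (-5) = -35 — satisfied.
[10] Y + V = 1; 1 mod 5 = 1, not 0 — violated.
[11] W + T = -5 + 2 = -3 — satisfied.

No — constraints 7, 8, 10 are not satisfied.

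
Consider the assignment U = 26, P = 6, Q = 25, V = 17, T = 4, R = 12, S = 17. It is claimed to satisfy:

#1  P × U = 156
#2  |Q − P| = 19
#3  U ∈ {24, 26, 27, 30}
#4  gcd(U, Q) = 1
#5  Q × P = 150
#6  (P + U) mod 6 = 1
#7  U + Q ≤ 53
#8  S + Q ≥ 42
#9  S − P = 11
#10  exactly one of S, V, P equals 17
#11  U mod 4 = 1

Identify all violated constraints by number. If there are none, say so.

#1 P × U = 6 × 26 = 156  holds
#2 |25 − 6| = 19  holds
#3 U = 26 is in {24, 26, 27, 30}  holds
#4 gcd(26, 25) = 1  holds
#5 Q × P = 25 × 6 = 150  holds
#6 P + U = 32; 32 mod 6 = 2, not 1  fails
#7 U + Q = 26 + 25 = 51; 51 ≤ 53  holds
#8 S + Q = 17 + 25 = 42; 42 ≥ 42  holds
#9 S − P = 17 − 6 = 11  holds
#10 S=17, V=17, P=6; 2 of them equal 17, not exactly one  fails
#11 26 mod 4 = 2, not 1  fails

Violated: 6, 10, 11.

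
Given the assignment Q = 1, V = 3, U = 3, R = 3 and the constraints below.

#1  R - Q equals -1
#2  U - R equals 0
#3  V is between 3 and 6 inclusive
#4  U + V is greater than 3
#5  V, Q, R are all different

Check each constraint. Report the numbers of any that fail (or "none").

#1 R - Q = 3 - 1 = 2, not -1  ✘
#2 U - R = 3 - 3 = 0  ✔
#3 V = 3 lies in [3, 6]  ✔
#4 U + V = 3 + 3 = 6; 6 > 3  ✔
#5 V = R = 3, not all different  ✘

The assignment fails constraints 1, 5.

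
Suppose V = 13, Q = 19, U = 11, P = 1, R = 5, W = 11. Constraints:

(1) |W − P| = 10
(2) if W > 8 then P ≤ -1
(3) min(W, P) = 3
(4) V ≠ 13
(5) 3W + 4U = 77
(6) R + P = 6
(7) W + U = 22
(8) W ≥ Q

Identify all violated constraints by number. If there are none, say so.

No — constraints 2, 3, 4, 8 are not satisfied.

(1) |11 − 1| = 10  holds
(2) W = 11 > 8, so we need P ≤ -1; but P = 1 > -1  fails
(3) min(11, 1) = 1, not 3  fails
(4) V = 13, but 13 is required to differ  fails
(5) 3W + 4U = 3(11) + 4(11) = 77  holds
(6) R + P = 5 + 1 = 6  holds
(7) W + U = 11 + 11 = 22  holds
(8) W = 11, Q = 19; 11 < 19 (want ≥)  fails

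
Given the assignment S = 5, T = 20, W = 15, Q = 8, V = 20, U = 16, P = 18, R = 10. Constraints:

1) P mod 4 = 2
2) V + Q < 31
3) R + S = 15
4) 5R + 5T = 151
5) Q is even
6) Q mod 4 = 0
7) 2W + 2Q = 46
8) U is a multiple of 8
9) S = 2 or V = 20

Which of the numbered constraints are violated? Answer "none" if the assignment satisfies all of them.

The assignment fails constraint 4.

1) 18 mod 4 = 2 — OK.
2) V + Q = 20 + 8 = 28; 28 < 31 — OK.
3) R + S = 10 + 5 = 15 — OK.
4) 5R + 5T = 5(10) + 5(20) = 150, not 151 — violated.
5) Q = 8 is even — OK.
6) 8 mod 4 = 0 — OK.
7) 2W + 2Q = 2(15) + 2(8) = 46 — OK.
8) 16 / 8 = 2, so 8 divides 16 — OK.
9) S = 5 ≠ 2, but V = 20 = 20 (second disjunct) — OK.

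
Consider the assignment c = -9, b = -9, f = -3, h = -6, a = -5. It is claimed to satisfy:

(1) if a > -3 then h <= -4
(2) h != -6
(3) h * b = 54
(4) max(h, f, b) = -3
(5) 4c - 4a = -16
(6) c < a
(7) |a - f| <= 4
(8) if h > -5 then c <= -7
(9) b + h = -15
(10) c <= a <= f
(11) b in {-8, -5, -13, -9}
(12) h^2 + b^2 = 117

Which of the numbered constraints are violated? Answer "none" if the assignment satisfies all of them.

(1) a = -5, not > -3; antecedent false, conditional vacuously true — satisfied.
(2) h = -6, but -6 is required to differ — violated.
(3) h * b = -6 * (-9) = 54 — satisfied.
(4) max(-6, -3, -9) = -3 — satisfied.
(5) 4c - 4a = 4(-9) - 4(-5) = -16 — satisfied.
(6) c = -9, a = -5; -9 < -5 — satisfied.
(7) |-5 - (-3)| = 2; 2 ≤ 4 — satisfied.
(8) h = -6, not > -5; antecedent false, conditional vacuously true — satisfied.
(9) b + h = -9 + (-6) = -15 — satisfied.
(10) values -9 <= -5 <= -3 — satisfied.
(11) b = -9 is in {-8, -5, -13, -9} — satisfied.
(12) h^2 + b^2 = (-6)^2 + (-9)^2 = 36 + 81 = 117 — satisfied.

The assignment fails constraint 2.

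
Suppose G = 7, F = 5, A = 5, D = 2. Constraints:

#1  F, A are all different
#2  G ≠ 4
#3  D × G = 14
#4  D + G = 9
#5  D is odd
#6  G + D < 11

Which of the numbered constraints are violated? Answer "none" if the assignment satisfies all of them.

Violated: 1, 5.

#1 F = A = 5, not all different — fails.
#2 G = 7, and 7 ≠ 4 — holds.
#3 D × G = 2 × 7 = 14 — holds.
#4 D + G = 2 + 7 = 9 — holds.
#5 D = 2 is even — fails.
#6 G + D = 7 + 2 = 9; 9 < 11 — holds.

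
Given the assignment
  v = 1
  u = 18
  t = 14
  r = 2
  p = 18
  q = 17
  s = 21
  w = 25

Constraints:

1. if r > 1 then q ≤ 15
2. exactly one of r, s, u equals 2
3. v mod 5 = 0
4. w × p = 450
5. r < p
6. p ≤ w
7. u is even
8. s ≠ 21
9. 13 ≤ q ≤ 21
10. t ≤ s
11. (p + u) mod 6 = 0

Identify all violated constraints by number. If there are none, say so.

The assignment fails constraints 1, 3, and 8.

1. r = 2 > 1, so we need q ≤ 15; but q = 17 > 15  FAIL
2. r=2, s=21, u=18; 1 of them equals 2  OK
3. 1 mod 5 = 1, not 0  FAIL
4. w × p = 25 × 18 = 450  OK
5. r = 2, p = 18; 2 < 18  OK
6. p = 18, w = 25; 18 ≤ 25  OK
7. u = 18 is even  OK
8. s = 21, but 21 is required to differ  FAIL
9. q = 17 lies in [13, 21]  OK
10. t = 14, s = 21; 14 ≤ 21  OK
11. p + u = 36; 36 mod 6 = 0  OK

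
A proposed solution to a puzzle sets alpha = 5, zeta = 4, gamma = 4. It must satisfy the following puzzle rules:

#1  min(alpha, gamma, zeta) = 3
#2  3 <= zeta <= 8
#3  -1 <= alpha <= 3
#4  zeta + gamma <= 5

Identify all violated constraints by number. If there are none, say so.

#1 min(5, 4, 4) = 4, not 3 — does not hold.
#2 zeta = 4 lies in [3, 8] — holds.
#3 alpha = 5 is outside [-1, 3] — does not hold.
#4 zeta + gamma = 4 + 4 = 8; 8 > 5, bound 5 not met — does not hold.

Violated: 1, 3, and 4.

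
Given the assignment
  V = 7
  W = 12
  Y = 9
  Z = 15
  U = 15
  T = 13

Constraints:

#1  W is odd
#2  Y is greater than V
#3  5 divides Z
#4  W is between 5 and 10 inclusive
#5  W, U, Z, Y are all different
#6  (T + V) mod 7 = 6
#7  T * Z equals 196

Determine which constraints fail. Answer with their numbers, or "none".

Violated: 1, 4, 5, and 7.

#1 W = 12 is even — does not hold.
#2 Y = 9, V = 7; 9 > 7 — holds.
#3 15 / 5 = 3, so 5 divides 15 — holds.
#4 W = 12 is outside [5, 10] — does not hold.
#5 U = Z = 15, not all different — does not hold.
#6 T + V = 20; 20 mod 7 = 6 — holds.
#7 T * Z = 13 * 15 = 195, not 196 — does not hold.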